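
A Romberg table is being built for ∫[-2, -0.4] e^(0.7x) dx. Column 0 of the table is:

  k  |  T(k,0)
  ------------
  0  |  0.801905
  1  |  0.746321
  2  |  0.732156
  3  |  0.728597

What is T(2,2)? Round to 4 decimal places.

Richardson extrapolation on the trapezoidal column (denominator 4−1=3):
T(1,1) = 0.746321 + (0.746321 − 0.801905)/3 = 0.727793
T(2,1) = 0.732156 + (0.732156 − 0.746321)/3 = 0.727434
T(2,2) = 0.727434 + (0.727434 − 0.727793)/15 = 0.727410

0.7274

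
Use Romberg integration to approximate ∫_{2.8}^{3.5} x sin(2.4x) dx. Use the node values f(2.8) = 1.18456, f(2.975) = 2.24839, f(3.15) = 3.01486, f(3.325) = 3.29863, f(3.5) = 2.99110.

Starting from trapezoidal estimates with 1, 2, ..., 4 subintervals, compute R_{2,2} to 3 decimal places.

R_{0,0} (trapezoid, 1 panel, h=0.7000): 1.46148
R_{1,0} (trapezoid, 2 panels, h=0.3500): 1.78594
R_{2,0} (trapezoid, 4 panels, h=0.1750): 1.86370
R_{1,1} = 1.78594 + (1.78594 − 1.46148)/3 = 1.89409
R_{2,1} = 1.86370 + (1.86370 − 1.78594)/3 = 1.88962
R_{2,2} = 1.88962 + (1.88962 − 1.89409)/15 = 1.88932

1.889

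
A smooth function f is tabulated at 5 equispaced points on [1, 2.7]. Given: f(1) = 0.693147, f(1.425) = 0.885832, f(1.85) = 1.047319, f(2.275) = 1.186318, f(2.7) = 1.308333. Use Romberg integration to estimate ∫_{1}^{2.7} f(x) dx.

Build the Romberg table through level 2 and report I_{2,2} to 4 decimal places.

1.7545

I_{0,0} (trapezoid, 1 panel, h=1.7000): 1.701258
I_{1,0} (trapezoid, 2 panels, h=0.8500): 1.740850
I_{2,0} (trapezoid, 4 panels, h=0.4250): 1.751089
I_{1,1} = 1.740850 + (1.740850 − 1.701258)/3 = 1.754047
I_{2,1} = 1.751089 + (1.751089 − 1.740850)/3 = 1.754502
I_{2,2} = 1.754502 + (1.754502 − 1.754047)/15 = 1.754532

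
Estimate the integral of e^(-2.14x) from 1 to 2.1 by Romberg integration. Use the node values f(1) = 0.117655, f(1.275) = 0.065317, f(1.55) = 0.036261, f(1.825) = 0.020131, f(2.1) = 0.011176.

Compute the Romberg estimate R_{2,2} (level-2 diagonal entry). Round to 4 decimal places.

0.0498

R_{0,0} (trapezoid, 1 panel, h=1.1000): 0.070857
R_{1,0} (trapezoid, 2 panels, h=0.5500): 0.055372
R_{2,0} (trapezoid, 4 panels, h=0.2750): 0.051184
R_{1,1} = 0.055372 + (0.055372 − 0.070857)/3 = 0.050210
R_{2,1} = 0.051184 + (0.051184 − 0.055372)/3 = 0.049788
R_{2,2} = 0.049788 + (0.049788 − 0.050210)/15 = 0.049760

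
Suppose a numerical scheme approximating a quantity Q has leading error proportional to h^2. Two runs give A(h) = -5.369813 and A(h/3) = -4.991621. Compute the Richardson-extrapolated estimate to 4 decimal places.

-4.9443

The leading error scales as h^2; refining by a factor of 3 reduces it by 3^2 = 9.
Extrapolated value = (9·A(h/3) − A(h)) / (9 − 1)
= (9·(-4.991621) − (-5.369813)) / 8
= -39.554776 / 8 = -4.944347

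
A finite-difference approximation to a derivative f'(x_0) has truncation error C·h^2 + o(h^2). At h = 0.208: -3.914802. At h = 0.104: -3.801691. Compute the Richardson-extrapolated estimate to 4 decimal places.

The leading error scales as h^2; refining by a factor of 2 reduces it by 2^2 = 4.
Extrapolated value = (4·A(h/2) − A(h)) / (4 − 1)
= (4·(-3.801691) − (-3.914802)) / 3
= -11.291962 / 3 = -3.763987

-3.7640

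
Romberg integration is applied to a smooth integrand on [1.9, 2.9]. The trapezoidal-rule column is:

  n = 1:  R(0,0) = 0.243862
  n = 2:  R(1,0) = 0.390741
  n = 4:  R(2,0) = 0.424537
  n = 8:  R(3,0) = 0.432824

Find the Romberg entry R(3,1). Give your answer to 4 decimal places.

0.4356

Richardson extrapolation on the trapezoidal column (denominator 4−1=3):
R(3,1) = (4·0.432824 − 0.424537) / 3 = 0.435586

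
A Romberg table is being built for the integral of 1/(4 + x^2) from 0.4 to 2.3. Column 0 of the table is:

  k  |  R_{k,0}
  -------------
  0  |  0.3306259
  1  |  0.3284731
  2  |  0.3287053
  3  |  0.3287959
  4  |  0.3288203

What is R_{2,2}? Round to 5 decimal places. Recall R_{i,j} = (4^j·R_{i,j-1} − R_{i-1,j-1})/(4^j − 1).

0.32885

Richardson extrapolation on the trapezoidal column (denominator 4−1=3):
R_{1,1} = 0.3284731 + (0.3284731 − 0.3306259)/3 = 0.3277555
R_{2,1} = (4·0.3287053 − 0.3284731) / 3 = 0.3287827
R_{2,2} = (16·0.3287827 − 0.3277555) / 15 = 0.3288512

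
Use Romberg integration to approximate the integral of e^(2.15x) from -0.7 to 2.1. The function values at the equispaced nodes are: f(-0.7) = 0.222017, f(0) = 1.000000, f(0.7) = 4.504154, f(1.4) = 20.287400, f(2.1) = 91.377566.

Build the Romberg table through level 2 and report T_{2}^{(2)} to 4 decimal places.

42.8227

T_{0}^{(0)} (trapezoid, 1 panel, h=2.8000): 128.239416
T_{1}^{(0)} (trapezoid, 2 panels, h=1.4000): 70.425524
T_{2}^{(0)} (trapezoid, 4 panels, h=0.7000): 50.113942
T_{1}^{(1)} = 70.425524 + (70.425524 − 128.239416)/3 = 51.154227
T_{2}^{(1)} = 50.113942 + (50.113942 − 70.425524)/3 = 43.343415
T_{2}^{(2)} = 43.343415 + (43.343415 − 51.154227)/15 = 42.822694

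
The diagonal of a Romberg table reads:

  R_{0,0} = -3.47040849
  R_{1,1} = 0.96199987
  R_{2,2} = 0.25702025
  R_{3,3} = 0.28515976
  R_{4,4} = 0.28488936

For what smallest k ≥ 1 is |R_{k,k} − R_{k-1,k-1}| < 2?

|R_{1,1} − R_{0,0}| = 4.43240836 ≥ 2
|R_{2,2} − R_{1,1}| = 0.70497962 < 2

k = 2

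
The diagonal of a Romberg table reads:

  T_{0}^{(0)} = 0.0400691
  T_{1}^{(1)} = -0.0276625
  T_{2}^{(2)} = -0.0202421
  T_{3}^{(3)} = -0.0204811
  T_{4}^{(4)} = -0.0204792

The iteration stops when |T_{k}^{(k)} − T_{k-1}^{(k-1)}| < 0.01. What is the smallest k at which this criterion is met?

k = 2

|T_{1}^{(1)} − T_{0}^{(0)}| = 0.0677316 ≥ 0.01
|T_{2}^{(2)} − T_{1}^{(1)}| = 0.0074204 < 0.01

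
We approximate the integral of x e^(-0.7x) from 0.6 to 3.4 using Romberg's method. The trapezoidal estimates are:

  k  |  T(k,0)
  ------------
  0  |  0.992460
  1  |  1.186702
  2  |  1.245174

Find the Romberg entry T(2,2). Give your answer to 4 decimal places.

Richardson extrapolation on the trapezoidal column (denominator 4−1=3):
T(1,1) = (4·1.186702 − 0.992460) / 3 = 1.251449
T(2,1) = 1.245174 + (1.245174 − 1.186702)/3 = 1.264665
T(2,2) = 1.264665 + (1.264665 − 1.251449)/15 = 1.265546

1.2655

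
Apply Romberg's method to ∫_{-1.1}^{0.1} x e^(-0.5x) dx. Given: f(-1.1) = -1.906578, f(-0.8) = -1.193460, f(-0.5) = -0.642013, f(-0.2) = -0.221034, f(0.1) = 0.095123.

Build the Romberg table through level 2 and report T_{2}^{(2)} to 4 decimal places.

-0.8753

T_{0}^{(0)} (trapezoid, 1 panel, h=1.2000): -1.086873
T_{1}^{(0)} (trapezoid, 2 panels, h=0.6000): -0.928644
T_{2}^{(0)} (trapezoid, 4 panels, h=0.3000): -0.888670
T_{1}^{(1)} = -0.928644 + (-0.928644 − (-1.086873))/3 = -0.875901
T_{2}^{(1)} = -0.888670 + (-0.888670 − (-0.928644))/3 = -0.875345
T_{2}^{(2)} = -0.875345 + (-0.875345 − (-0.875901))/15 = -0.875308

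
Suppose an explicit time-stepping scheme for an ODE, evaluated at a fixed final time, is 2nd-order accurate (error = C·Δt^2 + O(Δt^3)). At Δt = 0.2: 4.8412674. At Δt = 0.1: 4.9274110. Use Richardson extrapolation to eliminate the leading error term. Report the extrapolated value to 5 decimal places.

4.95613

The leading error scales as Δt^2; refining by a factor of 2 reduces it by 2^2 = 4.
Extrapolated value = (4·A(Δt/2) − A(Δt)) / (4 − 1)
= (4·4.9274110 − 4.8412674) / 3
= 14.8683766 / 3 = 4.9561255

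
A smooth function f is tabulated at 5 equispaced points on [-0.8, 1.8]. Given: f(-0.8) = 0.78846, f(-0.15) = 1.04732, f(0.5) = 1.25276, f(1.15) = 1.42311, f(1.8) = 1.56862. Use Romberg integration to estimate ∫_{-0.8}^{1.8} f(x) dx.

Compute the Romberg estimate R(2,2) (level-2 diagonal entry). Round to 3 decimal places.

R(0,0) (trapezoid, 1 panel, h=2.6000): 3.06420
R(1,0) (trapezoid, 2 panels, h=1.3000): 3.16069
R(2,0) (trapezoid, 4 panels, h=0.6500): 3.18612
R(1,1) = 3.16069 + (3.16069 − 3.06420)/3 = 3.19285
R(2,1) = 3.18612 + (3.18612 − 3.16069)/3 = 3.19460
R(2,2) = 3.19460 + (3.19460 − 3.19285)/15 = 3.19472

3.195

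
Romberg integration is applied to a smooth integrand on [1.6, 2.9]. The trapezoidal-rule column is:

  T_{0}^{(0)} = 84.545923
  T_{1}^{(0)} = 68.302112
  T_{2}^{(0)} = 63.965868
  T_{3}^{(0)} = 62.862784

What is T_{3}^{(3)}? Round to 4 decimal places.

62.4934

T_{1}^{(1)} = 68.302112 + (68.302112 − 84.545923)/3 = 62.887508
T_{2}^{(1)} = (4·63.965868 − 68.302112) / 3 = 62.520453
T_{3}^{(1)} = (4·62.862784 − 63.965868) / 3 = 62.495089
T_{2}^{(2)} = 62.520453 + (62.520453 − 62.887508)/15 = 62.495983
T_{3}^{(2)} = (16·62.495089 − 62.520453) / 15 = 62.493398
T_{3}^{(3)} = 62.493398 + (62.493398 − 62.495983)/63 = 62.493357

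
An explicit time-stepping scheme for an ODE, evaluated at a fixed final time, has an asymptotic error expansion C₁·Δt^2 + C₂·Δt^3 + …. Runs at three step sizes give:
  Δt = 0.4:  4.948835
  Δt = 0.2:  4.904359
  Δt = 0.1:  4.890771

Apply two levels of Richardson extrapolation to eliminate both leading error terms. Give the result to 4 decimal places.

4.8858

First eliminate the Δt^2 term (factor 2^2 = 4):
  B₁ = (4·4.904359 − 4.948835)/3 = 4.889534
  B₂ = (4·4.890771 − 4.904359)/3 = 4.886242
Then eliminate the Δt^3 term (factor 2^3 = 8):
  (8·4.886242 − 4.889534)/7 = 4.885772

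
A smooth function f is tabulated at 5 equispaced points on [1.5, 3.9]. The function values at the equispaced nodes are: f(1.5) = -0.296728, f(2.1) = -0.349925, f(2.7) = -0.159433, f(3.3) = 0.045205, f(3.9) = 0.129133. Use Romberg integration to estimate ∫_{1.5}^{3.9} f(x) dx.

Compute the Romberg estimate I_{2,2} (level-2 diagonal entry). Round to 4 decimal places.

I_{0,0} (trapezoid, 1 panel, h=2.4000): -0.201114
I_{1,0} (trapezoid, 2 panels, h=1.2000): -0.291877
I_{2,0} (trapezoid, 4 panels, h=0.6000): -0.328770
I_{1,1} = -0.291877 + (-0.291877 − (-0.201114))/3 = -0.322131
I_{2,1} = -0.328770 + (-0.328770 − (-0.291877))/3 = -0.341068
I_{2,2} = -0.341068 + (-0.341068 − (-0.322131))/15 = -0.342330

-0.3423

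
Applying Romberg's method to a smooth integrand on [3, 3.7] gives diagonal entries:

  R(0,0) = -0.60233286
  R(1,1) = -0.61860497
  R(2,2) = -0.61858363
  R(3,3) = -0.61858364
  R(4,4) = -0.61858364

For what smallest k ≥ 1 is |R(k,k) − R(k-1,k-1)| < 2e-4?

|R(1,1) − R(0,0)| = 0.01627211 ≥ 2e-4
|R(2,2) − R(1,1)| = 0.00002134 < 2e-4

k = 2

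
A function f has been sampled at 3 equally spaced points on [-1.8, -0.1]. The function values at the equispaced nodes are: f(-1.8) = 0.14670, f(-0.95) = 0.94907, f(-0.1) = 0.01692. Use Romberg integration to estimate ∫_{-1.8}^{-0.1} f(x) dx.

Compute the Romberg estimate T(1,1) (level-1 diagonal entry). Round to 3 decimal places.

T(0,0) (trapezoid, 1 panel, h=1.7000): 0.13908
T(1,0) (trapezoid, 2 panels, h=0.8500): 0.87625
T(1,1) = 0.87625 + (0.87625 − 0.13908)/3 = 1.12197

1.122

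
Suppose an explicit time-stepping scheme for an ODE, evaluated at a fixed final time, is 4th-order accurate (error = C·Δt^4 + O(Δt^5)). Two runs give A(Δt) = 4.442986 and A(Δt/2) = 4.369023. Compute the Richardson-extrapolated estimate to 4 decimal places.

4.3641

The leading error scales as Δt^4; refining by a factor of 2 reduces it by 2^4 = 16.
Extrapolated value = (16·A(Δt/2) − A(Δt)) / (16 − 1)
= (16·4.369023 − 4.442986) / 15
= 65.461382 / 15 = 4.364092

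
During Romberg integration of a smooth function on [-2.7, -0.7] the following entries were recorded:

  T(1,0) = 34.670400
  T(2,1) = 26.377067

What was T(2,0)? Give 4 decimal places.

28.4504

From T(2,1) = (4·T(2,0) − T(1,0))/3, solve for T(2,0):
4·T(2,0) = 3·26.377067 + 34.670400 = 113.801601
T(2,0) = 28.450400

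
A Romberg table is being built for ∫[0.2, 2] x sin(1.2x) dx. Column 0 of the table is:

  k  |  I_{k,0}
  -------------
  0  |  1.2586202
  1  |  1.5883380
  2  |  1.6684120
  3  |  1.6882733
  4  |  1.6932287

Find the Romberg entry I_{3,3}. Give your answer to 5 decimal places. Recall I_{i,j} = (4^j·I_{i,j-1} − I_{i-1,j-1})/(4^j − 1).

Richardson extrapolation on the trapezoidal column (denominator 4−1=3):
I_{1,1} = (4·1.5883380 − 1.2586202) / 3 = 1.6982439
I_{2,1} = 1.6684120 + (1.6684120 − 1.5883380)/3 = 1.6951033
I_{3,1} = (4·1.6882733 − 1.6684120) / 3 = 1.6948937
I_{2,2} = (16·1.6951033 − 1.6982439) / 15 = 1.6948939
I_{3,2} = (16·1.6948937 − 1.6951033) / 15 = 1.6948797
I_{3,3} = 1.6948797 + (1.6948797 − 1.6948939)/63 = 1.6948795

1.69488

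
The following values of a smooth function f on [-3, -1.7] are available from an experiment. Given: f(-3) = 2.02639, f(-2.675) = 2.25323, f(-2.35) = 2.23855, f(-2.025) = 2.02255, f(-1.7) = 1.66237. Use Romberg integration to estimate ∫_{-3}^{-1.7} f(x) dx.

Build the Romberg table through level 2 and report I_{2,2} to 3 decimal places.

2.737

I_{0,0} (trapezoid, 1 panel, h=1.3000): 2.39769
I_{1,0} (trapezoid, 2 panels, h=0.6500): 2.65390
I_{2,0} (trapezoid, 4 panels, h=0.3250): 2.71658
I_{1,1} = 2.65390 + (2.65390 − 2.39769)/3 = 2.73930
I_{2,1} = 2.71658 + (2.71658 − 2.65390)/3 = 2.73747
I_{2,2} = 2.73747 + (2.73747 − 2.73930)/15 = 2.73735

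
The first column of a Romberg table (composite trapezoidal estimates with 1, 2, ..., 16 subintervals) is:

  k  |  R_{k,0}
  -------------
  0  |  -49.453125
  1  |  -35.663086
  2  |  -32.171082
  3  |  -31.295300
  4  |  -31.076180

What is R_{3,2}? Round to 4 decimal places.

R_{2,1} = (4·(-32.171082) − (-35.663086)) / 3 = -31.007081
R_{3,1} = -31.295300 + (-31.295300 − (-32.171082))/3 = -31.003373
R_{3,2} = (16·(-31.003373) − (-31.007081)) / 15 = -31.003126

-31.0031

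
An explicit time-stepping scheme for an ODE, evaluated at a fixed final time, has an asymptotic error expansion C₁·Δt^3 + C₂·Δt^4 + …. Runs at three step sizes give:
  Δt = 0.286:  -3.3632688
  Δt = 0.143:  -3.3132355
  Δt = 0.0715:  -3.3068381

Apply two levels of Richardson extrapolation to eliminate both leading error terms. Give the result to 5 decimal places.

First eliminate the Δt^3 term (factor 2^3 = 8):
  B₁ = (8·(-3.3132355) − (-3.3632688))/7 = -3.3060879
  B₂ = (8·(-3.3068381) − (-3.3132355))/7 = -3.3059242
Then eliminate the Δt^4 term (factor 2^4 = 16):
  (16·(-3.3059242) − (-3.3060879))/15 = -3.3059133

-3.30591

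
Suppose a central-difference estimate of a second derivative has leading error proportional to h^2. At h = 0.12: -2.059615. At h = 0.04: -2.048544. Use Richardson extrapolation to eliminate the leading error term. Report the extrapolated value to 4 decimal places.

-2.0472

The leading error scales as h^2; refining by a factor of 3 reduces it by 3^2 = 9.
Extrapolated value = (9·A(h/3) − A(h)) / (9 − 1)
= (9·(-2.048544) − (-2.059615)) / 8
= -16.377281 / 8 = -2.047160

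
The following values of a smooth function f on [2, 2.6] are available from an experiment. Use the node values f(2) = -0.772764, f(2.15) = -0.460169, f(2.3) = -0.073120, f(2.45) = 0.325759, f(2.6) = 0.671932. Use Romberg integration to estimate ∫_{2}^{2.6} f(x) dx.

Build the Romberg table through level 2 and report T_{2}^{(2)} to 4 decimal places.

T_{0}^{(0)} (trapezoid, 1 panel, h=0.6000): -0.030250
T_{1}^{(0)} (trapezoid, 2 panels, h=0.3000): -0.037061
T_{2}^{(0)} (trapezoid, 4 panels, h=0.1500): -0.038692
T_{1}^{(1)} = -0.037061 + (-0.037061 − (-0.030250))/3 = -0.039331
T_{2}^{(1)} = -0.038692 + (-0.038692 − (-0.037061))/3 = -0.039236
T_{2}^{(2)} = -0.039236 + (-0.039236 − (-0.039331))/15 = -0.039230

-0.0392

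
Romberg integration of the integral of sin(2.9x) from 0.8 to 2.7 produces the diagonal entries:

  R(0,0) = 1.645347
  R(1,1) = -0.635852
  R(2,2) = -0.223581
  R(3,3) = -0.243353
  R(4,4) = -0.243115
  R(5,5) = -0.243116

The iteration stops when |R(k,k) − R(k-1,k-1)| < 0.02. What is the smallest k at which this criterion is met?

k = 3

|R(1,1) − R(0,0)| = 2.281199 ≥ 0.02
|R(2,2) − R(1,1)| = 0.412271 ≥ 0.02
|R(3,3) − R(2,2)| = 0.019772 < 0.02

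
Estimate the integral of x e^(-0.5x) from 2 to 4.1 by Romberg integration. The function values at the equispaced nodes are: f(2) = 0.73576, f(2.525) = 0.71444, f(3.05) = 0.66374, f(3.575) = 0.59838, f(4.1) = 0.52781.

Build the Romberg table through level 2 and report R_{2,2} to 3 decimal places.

R_{0,0} (trapezoid, 1 panel, h=2.1000): 1.32675
R_{1,0} (trapezoid, 2 panels, h=1.0500): 1.36030
R_{2,0} (trapezoid, 4 panels, h=0.5250): 1.36938
R_{1,1} = 1.36030 + (1.36030 − 1.32675)/3 = 1.37148
R_{2,1} = 1.36938 + (1.36938 − 1.36030)/3 = 1.37241
R_{2,2} = 1.37241 + (1.37241 − 1.37148)/15 = 1.37247

1.372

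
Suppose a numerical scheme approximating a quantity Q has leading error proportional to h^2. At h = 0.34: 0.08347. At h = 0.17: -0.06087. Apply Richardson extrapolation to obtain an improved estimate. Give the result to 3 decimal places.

-0.109

The leading error scales as h^2; refining by a factor of 2 reduces it by 2^2 = 4.
Extrapolated value = (4·A(h/2) − A(h)) / (4 − 1)
= (4·(-0.06087) − 0.08347) / 3
= -0.32695 / 3 = -0.10898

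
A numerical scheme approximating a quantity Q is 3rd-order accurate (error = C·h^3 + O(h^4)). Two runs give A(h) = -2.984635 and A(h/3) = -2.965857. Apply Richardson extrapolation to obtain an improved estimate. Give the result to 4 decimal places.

-2.9651

Extrapolated value = (27·A(h/3) − A(h)) / (27 − 1)
= (27·(-2.965857) − (-2.984635)) / 26
= -77.093504 / 26 = -2.965135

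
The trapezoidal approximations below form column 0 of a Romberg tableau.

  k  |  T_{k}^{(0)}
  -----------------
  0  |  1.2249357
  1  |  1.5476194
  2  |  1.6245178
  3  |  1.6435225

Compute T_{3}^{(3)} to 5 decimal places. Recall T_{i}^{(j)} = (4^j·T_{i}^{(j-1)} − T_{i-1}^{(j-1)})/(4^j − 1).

1.64984

T_{1}^{(1)} = 1.5476194 + (1.5476194 − 1.2249357)/3 = 1.6551806
T_{2}^{(1)} = 1.6245178 + (1.6245178 − 1.5476194)/3 = 1.6501506
T_{3}^{(1)} = (4·1.6435225 − 1.6245178) / 3 = 1.6498574
T_{2}^{(2)} = (16·1.6501506 − 1.6551806) / 15 = 1.6498153
T_{3}^{(2)} = (16·1.6498574 − 1.6501506) / 15 = 1.6498379
T_{3}^{(3)} = (64·1.6498379 − 1.6498153) / 63 = 1.6498383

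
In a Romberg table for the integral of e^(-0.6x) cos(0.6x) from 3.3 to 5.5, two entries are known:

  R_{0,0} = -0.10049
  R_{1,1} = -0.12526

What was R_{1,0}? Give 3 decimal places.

From R_{1,1} = (4·R_{1,0} − R_{0,0})/3, solve for R_{1,0}:
4·R_{1,0} = 3·(-0.12526) + (-0.10049) = -0.47627
R_{1,0} = -0.11907

-0.119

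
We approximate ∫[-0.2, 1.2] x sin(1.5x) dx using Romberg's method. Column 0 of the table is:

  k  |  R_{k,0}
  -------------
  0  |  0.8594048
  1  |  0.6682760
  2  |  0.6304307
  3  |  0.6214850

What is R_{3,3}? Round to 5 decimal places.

0.61855

R_{1,1} = (4·0.6682760 − 0.8594048) / 3 = 0.6045664
R_{2,1} = 0.6304307 + (0.6304307 − 0.6682760)/3 = 0.6178156
R_{3,1} = 0.6214850 + (0.6214850 − 0.6304307)/3 = 0.6185031
R_{2,2} = 0.6178156 + (0.6178156 − 0.6045664)/15 = 0.6186989
R_{3,2} = 0.6185031 + (0.6185031 − 0.6178156)/15 = 0.6185489
R_{3,3} = (64·0.6185489 − 0.6186989) / 63 = 0.6185465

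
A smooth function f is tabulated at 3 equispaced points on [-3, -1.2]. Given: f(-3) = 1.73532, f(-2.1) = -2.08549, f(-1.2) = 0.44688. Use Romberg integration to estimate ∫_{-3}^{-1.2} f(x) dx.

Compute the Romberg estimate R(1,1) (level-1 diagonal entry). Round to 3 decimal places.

-1.848

R(0,0) (trapezoid, 1 panel, h=1.8000): 1.96398
R(1,0) (trapezoid, 2 panels, h=0.9000): -0.89495
R(1,1) = -0.89495 + (-0.89495 − 1.96398)/3 = -1.84793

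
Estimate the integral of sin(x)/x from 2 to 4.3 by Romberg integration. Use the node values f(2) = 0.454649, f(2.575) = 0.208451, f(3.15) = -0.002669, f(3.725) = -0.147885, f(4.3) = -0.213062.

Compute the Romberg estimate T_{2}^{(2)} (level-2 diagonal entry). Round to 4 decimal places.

T_{0}^{(0)} (trapezoid, 1 panel, h=2.3000): 0.277825
T_{1}^{(0)} (trapezoid, 2 panels, h=1.1500): 0.135843
T_{2}^{(0)} (trapezoid, 4 panels, h=0.5750): 0.102747
T_{1}^{(1)} = 0.135843 + (0.135843 − 0.277825)/3 = 0.088516
T_{2}^{(1)} = 0.102747 + (0.102747 − 0.135843)/3 = 0.091715
T_{2}^{(2)} = 0.091715 + (0.091715 − 0.088516)/15 = 0.091928

0.0919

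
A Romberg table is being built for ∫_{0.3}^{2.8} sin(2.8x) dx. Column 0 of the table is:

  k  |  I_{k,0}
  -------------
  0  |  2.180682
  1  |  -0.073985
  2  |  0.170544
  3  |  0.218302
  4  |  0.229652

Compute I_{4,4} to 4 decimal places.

I_{1,1} = (4·(-0.073985) − 2.180682) / 3 = -0.825541
I_{2,1} = 0.170544 + (0.170544 − (-0.073985))/3 = 0.252054
I_{3,1} = 0.218302 + (0.218302 − 0.170544)/3 = 0.234221
I_{4,1} = (4·0.229652 − 0.218302) / 3 = 0.233435
I_{2,2} = (16·0.252054 − (-0.825541)) / 15 = 0.323894
I_{3,2} = 0.234221 + (0.234221 − 0.252054)/15 = 0.233032
I_{4,2} = 0.233435 + (0.233435 − 0.234221)/15 = 0.233383
I_{3,3} = 0.233032 + (0.233032 − 0.323894)/63 = 0.231590
I_{4,3} = (64·0.233383 − 0.233032) / 63 = 0.233389
I_{4,4} = 0.233389 + (0.233389 − 0.231590)/255 = 0.233396

0.2334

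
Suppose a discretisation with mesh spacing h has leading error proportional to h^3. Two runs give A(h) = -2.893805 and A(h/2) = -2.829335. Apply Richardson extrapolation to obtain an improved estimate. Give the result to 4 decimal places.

The leading error scales as h^3; refining by a factor of 2 reduces it by 2^3 = 8.
Extrapolated value = (8·A(h/2) − A(h)) / (8 − 1)
= (8·(-2.829335) − (-2.893805)) / 7
= -19.740875 / 7 = -2.820125

-2.8201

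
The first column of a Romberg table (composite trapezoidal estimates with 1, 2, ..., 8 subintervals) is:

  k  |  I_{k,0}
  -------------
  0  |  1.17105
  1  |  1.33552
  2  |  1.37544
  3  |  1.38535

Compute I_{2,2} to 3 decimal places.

I_{1,1} = 1.33552 + (1.33552 − 1.17105)/3 = 1.39034
I_{2,1} = 1.37544 + (1.37544 − 1.33552)/3 = 1.38875
I_{2,2} = 1.38875 + (1.38875 − 1.39034)/15 = 1.38864

1.389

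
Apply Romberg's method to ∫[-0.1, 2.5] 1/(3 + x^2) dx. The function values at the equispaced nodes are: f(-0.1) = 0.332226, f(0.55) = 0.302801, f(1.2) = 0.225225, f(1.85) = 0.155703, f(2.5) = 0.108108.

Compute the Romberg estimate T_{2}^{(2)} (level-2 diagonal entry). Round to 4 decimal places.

T_{0}^{(0)} (trapezoid, 1 panel, h=2.6000): 0.572434
T_{1}^{(0)} (trapezoid, 2 panels, h=1.3000): 0.579010
T_{2}^{(0)} (trapezoid, 4 panels, h=0.6500): 0.587532
T_{1}^{(1)} = 0.579010 + (0.579010 − 0.572434)/3 = 0.581202
T_{2}^{(1)} = 0.587532 + (0.587532 − 0.579010)/3 = 0.590373
T_{2}^{(2)} = 0.590373 + (0.590373 − 0.581202)/15 = 0.590984

0.5910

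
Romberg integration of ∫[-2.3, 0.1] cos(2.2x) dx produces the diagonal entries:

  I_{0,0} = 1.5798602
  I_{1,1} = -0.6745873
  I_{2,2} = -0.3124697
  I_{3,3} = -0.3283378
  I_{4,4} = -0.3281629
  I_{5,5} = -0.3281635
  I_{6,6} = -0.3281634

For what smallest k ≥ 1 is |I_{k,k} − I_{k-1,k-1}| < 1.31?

|I_{1,1} − I_{0,0}| = 2.2544475 ≥ 1.31
|I_{2,2} − I_{1,1}| = 0.3621176 < 1.31

k = 2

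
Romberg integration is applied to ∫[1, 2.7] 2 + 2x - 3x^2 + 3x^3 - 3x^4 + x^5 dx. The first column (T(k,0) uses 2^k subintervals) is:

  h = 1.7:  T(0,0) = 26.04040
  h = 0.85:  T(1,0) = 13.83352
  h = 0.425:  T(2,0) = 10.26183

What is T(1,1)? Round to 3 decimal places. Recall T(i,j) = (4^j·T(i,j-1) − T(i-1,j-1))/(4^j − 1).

9.765

T(1,1) = 13.83352 + (13.83352 − 26.04040)/3 = 9.76456
(Column j=1 coincides with Simpson's rule on the same nodes.)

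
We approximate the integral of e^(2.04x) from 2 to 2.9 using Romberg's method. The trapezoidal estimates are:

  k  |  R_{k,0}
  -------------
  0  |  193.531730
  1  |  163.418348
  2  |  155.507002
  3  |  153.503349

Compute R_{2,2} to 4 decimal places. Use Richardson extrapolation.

Richardson extrapolation on the trapezoidal column (denominator 4−1=3):
R_{1,1} = (4·163.418348 − 193.531730) / 3 = 153.380554
R_{2,1} = 155.507002 + (155.507002 − 163.418348)/3 = 152.869887
R_{2,2} = (16·152.869887 − 153.380554) / 15 = 152.835843

152.8358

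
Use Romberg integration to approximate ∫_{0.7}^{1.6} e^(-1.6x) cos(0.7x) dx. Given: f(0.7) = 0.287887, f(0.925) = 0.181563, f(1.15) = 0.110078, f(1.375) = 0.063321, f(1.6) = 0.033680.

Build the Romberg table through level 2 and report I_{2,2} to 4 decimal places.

I_{0,0} (trapezoid, 1 panel, h=0.9000): 0.144705
I_{1,0} (trapezoid, 2 panels, h=0.4500): 0.121888
I_{2,0} (trapezoid, 4 panels, h=0.2250): 0.116043
I_{1,1} = 0.121888 + (0.121888 − 0.144705)/3 = 0.114282
I_{2,1} = 0.116043 + (0.116043 − 0.121888)/3 = 0.114095
I_{2,2} = 0.114095 + (0.114095 − 0.114282)/15 = 0.114083

0.1141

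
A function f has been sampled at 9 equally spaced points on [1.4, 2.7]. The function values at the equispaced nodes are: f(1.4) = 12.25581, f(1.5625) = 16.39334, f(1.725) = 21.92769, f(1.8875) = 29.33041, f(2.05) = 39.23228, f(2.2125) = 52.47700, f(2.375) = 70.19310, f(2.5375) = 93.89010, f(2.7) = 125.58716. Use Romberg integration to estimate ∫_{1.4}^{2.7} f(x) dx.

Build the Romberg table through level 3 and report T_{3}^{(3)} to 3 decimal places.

63.314

T_{0}^{(0)} (trapezoid, 1 panel, h=1.3000): 89.59793
T_{1}^{(0)} (trapezoid, 2 panels, h=0.6500): 70.29995
T_{2}^{(0)} (trapezoid, 4 panels, h=0.3250): 65.08923
T_{3}^{(0)} (trapezoid, 8 panels, h=0.1625): 63.75938
T_{1}^{(1)} = 70.29995 + (70.29995 − 89.59793)/3 = 63.86729
T_{2}^{(1)} = 65.08923 + (65.08923 − 70.29995)/3 = 63.35232
T_{3}^{(1)} = 63.75938 + (63.75938 − 65.08923)/3 = 63.31610
T_{2}^{(2)} = 63.35232 + (63.35232 − 63.86729)/15 = 63.31799
T_{3}^{(2)} = 63.31610 + (63.31610 − 63.35232)/15 = 63.31369
T_{3}^{(3)} = 63.31369 + (63.31369 − 63.31799)/63 = 63.31362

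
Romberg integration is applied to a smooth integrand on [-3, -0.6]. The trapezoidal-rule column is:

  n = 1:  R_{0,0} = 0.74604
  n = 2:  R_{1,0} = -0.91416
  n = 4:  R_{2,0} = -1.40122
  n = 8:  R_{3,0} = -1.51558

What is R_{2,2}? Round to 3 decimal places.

R_{1,1} = (4·(-0.91416) − 0.74604) / 3 = -1.46756
R_{2,1} = (4·(-1.40122) − (-0.91416)) / 3 = -1.56357
R_{2,2} = -1.56357 + (-1.56357 − (-1.46756))/15 = -1.56997

-1.570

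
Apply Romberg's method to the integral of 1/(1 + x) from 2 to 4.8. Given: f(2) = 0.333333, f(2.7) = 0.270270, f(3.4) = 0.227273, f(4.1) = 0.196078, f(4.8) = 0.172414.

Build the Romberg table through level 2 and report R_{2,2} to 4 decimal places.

R_{0,0} (trapezoid, 1 panel, h=2.8000): 0.708046
R_{1,0} (trapezoid, 2 panels, h=1.4000): 0.672205
R_{2,0} (trapezoid, 4 panels, h=0.7000): 0.662546
R_{1,1} = 0.672205 + (0.672205 − 0.708046)/3 = 0.660258
R_{2,1} = 0.662546 + (0.662546 − 0.672205)/3 = 0.659326
R_{2,2} = 0.659326 + (0.659326 − 0.660258)/15 = 0.659264

0.6593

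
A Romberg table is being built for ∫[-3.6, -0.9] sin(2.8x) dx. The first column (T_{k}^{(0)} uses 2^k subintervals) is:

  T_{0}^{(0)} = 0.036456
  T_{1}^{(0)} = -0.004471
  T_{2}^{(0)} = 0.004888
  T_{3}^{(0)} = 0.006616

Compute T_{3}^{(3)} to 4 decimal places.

Richardson extrapolation on the trapezoidal column (denominator 4−1=3):
T_{1}^{(1)} = -0.004471 + (-0.004471 − 0.036456)/3 = -0.018113
T_{2}^{(1)} = (4·0.004888 − (-0.004471)) / 3 = 0.008008
T_{3}^{(1)} = 0.006616 + (0.006616 − 0.004888)/3 = 0.007192
T_{2}^{(2)} = 0.008008 + (0.008008 − (-0.018113))/15 = 0.009749
T_{3}^{(2)} = (16·0.007192 − 0.008008) / 15 = 0.007138
T_{3}^{(3)} = (64·0.007138 − 0.009749) / 63 = 0.007097

0.0071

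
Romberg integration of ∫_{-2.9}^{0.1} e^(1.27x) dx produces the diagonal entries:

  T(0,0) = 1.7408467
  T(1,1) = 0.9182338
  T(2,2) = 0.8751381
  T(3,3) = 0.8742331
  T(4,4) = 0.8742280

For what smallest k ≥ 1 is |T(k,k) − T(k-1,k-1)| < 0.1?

|T(1,1) − T(0,0)| = 0.8226129 ≥ 0.1
|T(2,2) − T(1,1)| = 0.0430957 < 0.1

k = 2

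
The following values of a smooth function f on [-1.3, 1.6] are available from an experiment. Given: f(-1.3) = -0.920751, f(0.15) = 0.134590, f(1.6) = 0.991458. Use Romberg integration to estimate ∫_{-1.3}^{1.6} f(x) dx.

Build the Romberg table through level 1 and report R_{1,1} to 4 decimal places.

0.2944

R_{0,0} (trapezoid, 1 panel, h=2.9000): 0.102525
R_{1,0} (trapezoid, 2 panels, h=1.4500): 0.246418
R_{1,1} = 0.246418 + (0.246418 − 0.102525)/3 = 0.294382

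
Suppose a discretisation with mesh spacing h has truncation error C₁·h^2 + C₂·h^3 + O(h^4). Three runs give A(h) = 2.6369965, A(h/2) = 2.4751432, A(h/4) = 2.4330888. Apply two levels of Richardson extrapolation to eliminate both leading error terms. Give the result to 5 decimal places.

2.41877

First eliminate the h^2 term (factor 2^2 = 4):
  B₁ = (4·2.4751432 − 2.6369965)/3 = 2.4211921
  B₂ = (4·2.4330888 − 2.4751432)/3 = 2.4190707
Then eliminate the h^3 term (factor 2^3 = 8):
  (8·2.4190707 − 2.4211921)/7 = 2.4187676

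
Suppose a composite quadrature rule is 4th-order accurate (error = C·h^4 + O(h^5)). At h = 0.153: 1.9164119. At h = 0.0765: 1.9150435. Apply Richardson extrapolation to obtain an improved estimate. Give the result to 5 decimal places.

The leading error scales as h^4; refining by a factor of 2 reduces it by 2^4 = 16.
Extrapolated value = (16·A(h/2) − A(h)) / (16 − 1)
= (16·1.9150435 − 1.9164119) / 15
= 28.7242841 / 15 = 1.9149523

1.91495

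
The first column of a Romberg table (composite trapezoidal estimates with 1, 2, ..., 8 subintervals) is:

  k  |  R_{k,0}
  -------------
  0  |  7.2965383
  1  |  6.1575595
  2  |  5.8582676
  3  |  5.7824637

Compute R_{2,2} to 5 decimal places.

Richardson extrapolation on the trapezoidal column (denominator 4−1=3):
R_{1,1} = 6.1575595 + (6.1575595 − 7.2965383)/3 = 5.7778999
R_{2,1} = (4·5.8582676 − 6.1575595) / 3 = 5.7585036
R_{2,2} = 5.7585036 + (5.7585036 − 5.7778999)/15 = 5.7572105

5.75721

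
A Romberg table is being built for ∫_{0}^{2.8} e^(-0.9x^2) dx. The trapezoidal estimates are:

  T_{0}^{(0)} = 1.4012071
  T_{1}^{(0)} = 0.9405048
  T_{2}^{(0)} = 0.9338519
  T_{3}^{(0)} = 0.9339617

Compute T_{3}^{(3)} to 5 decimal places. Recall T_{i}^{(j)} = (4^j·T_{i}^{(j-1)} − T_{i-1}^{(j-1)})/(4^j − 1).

Richardson extrapolation on the trapezoidal column (denominator 4−1=3):
T_{1}^{(1)} = (4·0.9405048 − 1.4012071) / 3 = 0.7869374
T_{2}^{(1)} = (4·0.9338519 − 0.9405048) / 3 = 0.9316343
T_{3}^{(1)} = 0.9339617 + (0.9339617 − 0.9338519)/3 = 0.9339983
T_{2}^{(2)} = (16·0.9316343 − 0.7869374) / 15 = 0.9412808
T_{3}^{(2)} = (16·0.9339983 − 0.9316343) / 15 = 0.9341559
T_{3}^{(3)} = 0.9341559 + (0.9341559 − 0.9412808)/63 = 0.9340428

0.93404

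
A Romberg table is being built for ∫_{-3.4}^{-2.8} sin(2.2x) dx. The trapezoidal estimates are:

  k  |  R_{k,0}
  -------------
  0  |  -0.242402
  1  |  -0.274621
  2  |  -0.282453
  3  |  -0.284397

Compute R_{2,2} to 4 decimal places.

-0.2850

Richardson extrapolation on the trapezoidal column (denominator 4−1=3):
R_{1,1} = (4·(-0.274621) − (-0.242402)) / 3 = -0.285361
R_{2,1} = -0.282453 + (-0.282453 − (-0.274621))/3 = -0.285064
R_{2,2} = -0.285064 + (-0.285064 − (-0.285361))/15 = -0.285044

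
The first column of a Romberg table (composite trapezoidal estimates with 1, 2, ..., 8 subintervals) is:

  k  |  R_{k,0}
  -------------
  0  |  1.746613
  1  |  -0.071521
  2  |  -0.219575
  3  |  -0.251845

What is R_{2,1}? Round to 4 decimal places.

Richardson extrapolation on the trapezoidal column (denominator 4−1=3):
R_{2,1} = (4·(-0.219575) − (-0.071521)) / 3 = -0.268926
(Column j=1 coincides with Simpson's rule on the same nodes.)

-0.2689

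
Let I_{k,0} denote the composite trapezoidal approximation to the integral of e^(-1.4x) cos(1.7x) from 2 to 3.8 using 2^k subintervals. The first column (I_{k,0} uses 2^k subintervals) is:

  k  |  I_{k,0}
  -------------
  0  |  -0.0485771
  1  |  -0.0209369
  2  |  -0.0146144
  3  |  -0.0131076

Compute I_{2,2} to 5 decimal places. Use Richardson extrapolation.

-0.01256

I_{1,1} = -0.0209369 + (-0.0209369 − (-0.0485771))/3 = -0.0117235
I_{2,1} = (4·(-0.0146144) − (-0.0209369)) / 3 = -0.0125069
I_{2,2} = -0.0125069 + (-0.0125069 − (-0.0117235))/15 = -0.0125591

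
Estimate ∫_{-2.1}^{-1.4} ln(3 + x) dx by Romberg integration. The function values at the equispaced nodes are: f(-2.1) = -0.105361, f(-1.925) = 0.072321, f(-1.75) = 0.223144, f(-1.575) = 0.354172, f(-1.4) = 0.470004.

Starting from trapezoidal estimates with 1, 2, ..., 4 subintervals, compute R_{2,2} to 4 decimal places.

0.1468

R_{0,0} (trapezoid, 1 panel, h=0.7000): 0.127625
R_{1,0} (trapezoid, 2 panels, h=0.3500): 0.141913
R_{2,0} (trapezoid, 4 panels, h=0.1750): 0.145593
R_{1,1} = 0.141913 + (0.141913 − 0.127625)/3 = 0.146676
R_{2,1} = 0.145593 + (0.145593 − 0.141913)/3 = 0.146820
R_{2,2} = 0.146820 + (0.146820 − 0.146676)/15 = 0.146830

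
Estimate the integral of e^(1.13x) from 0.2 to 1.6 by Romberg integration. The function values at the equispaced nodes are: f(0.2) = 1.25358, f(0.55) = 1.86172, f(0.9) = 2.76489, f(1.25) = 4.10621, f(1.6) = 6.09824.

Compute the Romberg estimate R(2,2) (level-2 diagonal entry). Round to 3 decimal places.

4.287

R(0,0) (trapezoid, 1 panel, h=1.4000): 5.14627
R(1,0) (trapezoid, 2 panels, h=0.7000): 4.50856
R(2,0) (trapezoid, 4 panels, h=0.3500): 4.34306
R(1,1) = 4.50856 + (4.50856 − 5.14627)/3 = 4.29599
R(2,1) = 4.34306 + (4.34306 − 4.50856)/3 = 4.28789
R(2,2) = 4.28789 + (4.28789 − 4.29599)/15 = 4.28735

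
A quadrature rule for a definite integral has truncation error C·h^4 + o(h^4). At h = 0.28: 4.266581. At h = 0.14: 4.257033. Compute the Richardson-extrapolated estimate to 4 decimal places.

4.2564

Extrapolated value = (16·A(h/2) − A(h)) / (16 − 1)
= (16·4.257033 − 4.266581) / 15
= 63.845947 / 15 = 4.256396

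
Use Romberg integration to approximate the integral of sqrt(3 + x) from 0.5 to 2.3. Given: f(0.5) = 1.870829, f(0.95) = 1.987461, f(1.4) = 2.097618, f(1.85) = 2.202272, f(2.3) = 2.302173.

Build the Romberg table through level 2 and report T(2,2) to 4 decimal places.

T(0,0) (trapezoid, 1 panel, h=1.8000): 3.755702
T(1,0) (trapezoid, 2 panels, h=0.9000): 3.765707
T(2,0) (trapezoid, 4 panels, h=0.4500): 3.768233
T(1,1) = 3.765707 + (3.765707 − 3.755702)/3 = 3.769042
T(2,1) = 3.768233 + (3.768233 − 3.765707)/3 = 3.769075
T(2,2) = 3.769075 + (3.769075 − 3.769042)/15 = 3.769077

3.7691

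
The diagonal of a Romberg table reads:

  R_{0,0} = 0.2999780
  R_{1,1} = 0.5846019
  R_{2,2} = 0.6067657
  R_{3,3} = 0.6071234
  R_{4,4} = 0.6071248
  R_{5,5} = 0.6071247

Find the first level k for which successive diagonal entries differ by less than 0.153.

|R_{1,1} − R_{0,0}| = 0.2846239 ≥ 0.153
|R_{2,2} − R_{1,1}| = 0.0221638 < 0.153

k = 2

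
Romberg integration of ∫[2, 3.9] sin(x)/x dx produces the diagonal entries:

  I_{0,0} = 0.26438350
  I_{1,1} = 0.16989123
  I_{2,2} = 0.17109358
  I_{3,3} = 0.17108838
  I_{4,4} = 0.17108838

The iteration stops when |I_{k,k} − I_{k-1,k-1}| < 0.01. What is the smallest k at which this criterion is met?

|I_{1,1} − I_{0,0}| = 0.09449227 ≥ 0.01
|I_{2,2} − I_{1,1}| = 0.00120235 < 0.01

k = 2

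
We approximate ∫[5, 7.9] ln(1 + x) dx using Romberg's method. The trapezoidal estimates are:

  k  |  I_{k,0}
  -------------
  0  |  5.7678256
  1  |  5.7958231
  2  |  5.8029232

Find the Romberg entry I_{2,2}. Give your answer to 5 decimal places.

5.80530

Richardson extrapolation on the trapezoidal column (denominator 4−1=3):
I_{1,1} = (4·5.7958231 − 5.7678256) / 3 = 5.8051556
I_{2,1} = (4·5.8029232 − 5.7958231) / 3 = 5.8052899
I_{2,2} = 5.8052899 + (5.8052899 − 5.8051556)/15 = 5.8052989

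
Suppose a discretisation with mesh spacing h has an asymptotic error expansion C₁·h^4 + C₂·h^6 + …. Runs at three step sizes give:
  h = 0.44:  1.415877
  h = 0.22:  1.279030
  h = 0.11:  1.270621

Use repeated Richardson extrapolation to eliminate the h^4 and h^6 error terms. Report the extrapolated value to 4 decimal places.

1.2701

First eliminate the h^4 term (factor 2^4 = 16):
  B₁ = (16·1.279030 − 1.415877)/15 = 1.269907
  B₂ = (16·1.270621 − 1.279030)/15 = 1.270060
Then eliminate the h^6 term (factor 2^6 = 64):
  (64·1.270060 − 1.269907)/63 = 1.270062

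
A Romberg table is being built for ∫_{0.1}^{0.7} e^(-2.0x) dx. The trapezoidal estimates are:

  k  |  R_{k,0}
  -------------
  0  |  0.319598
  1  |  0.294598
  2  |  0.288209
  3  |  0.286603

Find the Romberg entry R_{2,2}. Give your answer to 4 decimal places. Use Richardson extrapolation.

R_{1,1} = 0.294598 + (0.294598 − 0.319598)/3 = 0.286265
R_{2,1} = 0.288209 + (0.288209 − 0.294598)/3 = 0.286079
R_{2,2} = 0.286079 + (0.286079 − 0.286265)/15 = 0.286067
(Column j=1 coincides with Simpson's rule on the same nodes.)

0.2861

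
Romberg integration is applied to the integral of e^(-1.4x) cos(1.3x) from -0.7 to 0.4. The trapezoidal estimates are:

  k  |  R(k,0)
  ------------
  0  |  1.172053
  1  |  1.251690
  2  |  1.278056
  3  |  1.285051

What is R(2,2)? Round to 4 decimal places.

1.2874

Richardson extrapolation on the trapezoidal column (denominator 4−1=3):
R(1,1) = 1.251690 + (1.251690 − 1.172053)/3 = 1.278236
R(2,1) = 1.278056 + (1.278056 − 1.251690)/3 = 1.286845
R(2,2) = (16·1.286845 − 1.278236) / 15 = 1.287419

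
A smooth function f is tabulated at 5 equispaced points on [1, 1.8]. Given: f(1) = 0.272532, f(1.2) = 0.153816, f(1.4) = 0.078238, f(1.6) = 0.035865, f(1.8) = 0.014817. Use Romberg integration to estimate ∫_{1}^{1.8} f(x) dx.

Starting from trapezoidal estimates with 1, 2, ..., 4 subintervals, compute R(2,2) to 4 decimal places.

R(0,0) (trapezoid, 1 panel, h=0.8000): 0.114940
R(1,0) (trapezoid, 2 panels, h=0.4000): 0.088765
R(2,0) (trapezoid, 4 panels, h=0.2000): 0.082319
R(1,1) = 0.088765 + (0.088765 − 0.114940)/3 = 0.080040
R(2,1) = 0.082319 + (0.082319 − 0.088765)/3 = 0.080170
R(2,2) = 0.080170 + (0.080170 − 0.080040)/15 = 0.080179

0.0802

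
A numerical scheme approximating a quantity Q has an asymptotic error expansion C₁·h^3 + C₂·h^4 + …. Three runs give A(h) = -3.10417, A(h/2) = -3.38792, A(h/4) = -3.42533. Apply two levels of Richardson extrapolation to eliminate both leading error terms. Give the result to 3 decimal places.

First eliminate the h^3 term (factor 2^3 = 8):
  B₁ = (8·(-3.38792) − (-3.10417))/7 = -3.42846
  B₂ = (8·(-3.42533) − (-3.38792))/7 = -3.43067
Then eliminate the h^4 term (factor 2^4 = 16):
  (16·(-3.43067) − (-3.42846))/15 = -3.43082

-3.431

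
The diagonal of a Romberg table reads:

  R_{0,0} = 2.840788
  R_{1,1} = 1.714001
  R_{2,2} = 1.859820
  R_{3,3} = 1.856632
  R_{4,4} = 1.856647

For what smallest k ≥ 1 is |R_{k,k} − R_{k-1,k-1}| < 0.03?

|R_{1,1} − R_{0,0}| = 1.126787 ≥ 0.03
|R_{2,2} − R_{1,1}| = 0.145819 ≥ 0.03
|R_{3,3} − R_{2,2}| = 0.003188 < 0.03

k = 3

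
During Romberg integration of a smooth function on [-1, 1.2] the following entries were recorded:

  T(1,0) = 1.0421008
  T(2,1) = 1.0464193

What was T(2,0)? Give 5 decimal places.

1.04534

From T(2,1) = (4·T(2,0) − T(1,0))/3, solve for T(2,0):
4·T(2,0) = 3·1.0464193 + 1.0421008 = 4.1813587
T(2,0) = 1.0453397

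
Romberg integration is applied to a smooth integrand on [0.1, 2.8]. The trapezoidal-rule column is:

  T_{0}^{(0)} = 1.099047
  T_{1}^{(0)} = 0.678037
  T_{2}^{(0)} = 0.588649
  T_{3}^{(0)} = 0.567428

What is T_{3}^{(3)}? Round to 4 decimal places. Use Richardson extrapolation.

Richardson extrapolation on the trapezoidal column (denominator 4−1=3):
T_{1}^{(1)} = 0.678037 + (0.678037 − 1.099047)/3 = 0.537700
T_{2}^{(1)} = 0.588649 + (0.588649 − 0.678037)/3 = 0.558853
T_{3}^{(1)} = 0.567428 + (0.567428 − 0.588649)/3 = 0.560354
T_{2}^{(2)} = (16·0.558853 − 0.537700) / 15 = 0.560263
T_{3}^{(2)} = (16·0.560354 − 0.558853) / 15 = 0.560454
T_{3}^{(3)} = (64·0.560454 − 0.560263) / 63 = 0.560457
(Column j=1 coincides with Simpson's rule on the same nodes.)

0.5605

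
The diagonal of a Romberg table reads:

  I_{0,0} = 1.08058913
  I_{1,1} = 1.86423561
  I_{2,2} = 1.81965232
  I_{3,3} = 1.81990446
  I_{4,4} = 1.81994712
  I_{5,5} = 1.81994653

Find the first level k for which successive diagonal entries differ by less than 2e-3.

|I_{1,1} − I_{0,0}| = 0.78364648 ≥ 2e-3
|I_{2,2} − I_{1,1}| = 0.04458329 ≥ 2e-3
|I_{3,3} − I_{2,2}| = 0.00025214 < 2e-3

k = 3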